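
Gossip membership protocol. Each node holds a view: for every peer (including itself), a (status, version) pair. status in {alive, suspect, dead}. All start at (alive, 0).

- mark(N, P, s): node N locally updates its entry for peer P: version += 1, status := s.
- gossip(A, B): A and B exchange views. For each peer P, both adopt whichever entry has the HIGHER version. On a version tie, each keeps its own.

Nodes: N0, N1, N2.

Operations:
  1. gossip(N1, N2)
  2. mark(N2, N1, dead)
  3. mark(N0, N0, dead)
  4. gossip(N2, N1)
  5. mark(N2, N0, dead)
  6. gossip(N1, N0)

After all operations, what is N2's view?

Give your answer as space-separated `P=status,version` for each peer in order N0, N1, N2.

Op 1: gossip N1<->N2 -> N1.N0=(alive,v0) N1.N1=(alive,v0) N1.N2=(alive,v0) | N2.N0=(alive,v0) N2.N1=(alive,v0) N2.N2=(alive,v0)
Op 2: N2 marks N1=dead -> (dead,v1)
Op 3: N0 marks N0=dead -> (dead,v1)
Op 4: gossip N2<->N1 -> N2.N0=(alive,v0) N2.N1=(dead,v1) N2.N2=(alive,v0) | N1.N0=(alive,v0) N1.N1=(dead,v1) N1.N2=(alive,v0)
Op 5: N2 marks N0=dead -> (dead,v1)
Op 6: gossip N1<->N0 -> N1.N0=(dead,v1) N1.N1=(dead,v1) N1.N2=(alive,v0) | N0.N0=(dead,v1) N0.N1=(dead,v1) N0.N2=(alive,v0)

Answer: N0=dead,1 N1=dead,1 N2=alive,0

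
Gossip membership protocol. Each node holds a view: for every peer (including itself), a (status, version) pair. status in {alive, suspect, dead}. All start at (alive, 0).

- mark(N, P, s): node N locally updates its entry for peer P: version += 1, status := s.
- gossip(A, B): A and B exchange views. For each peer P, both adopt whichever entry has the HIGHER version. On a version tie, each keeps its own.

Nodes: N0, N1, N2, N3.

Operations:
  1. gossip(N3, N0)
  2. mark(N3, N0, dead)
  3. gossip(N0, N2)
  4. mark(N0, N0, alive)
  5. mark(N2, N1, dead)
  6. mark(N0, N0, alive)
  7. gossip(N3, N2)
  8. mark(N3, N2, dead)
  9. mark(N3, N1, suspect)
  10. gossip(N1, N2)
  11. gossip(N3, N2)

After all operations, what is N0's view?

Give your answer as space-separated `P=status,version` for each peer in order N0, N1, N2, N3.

Op 1: gossip N3<->N0 -> N3.N0=(alive,v0) N3.N1=(alive,v0) N3.N2=(alive,v0) N3.N3=(alive,v0) | N0.N0=(alive,v0) N0.N1=(alive,v0) N0.N2=(alive,v0) N0.N3=(alive,v0)
Op 2: N3 marks N0=dead -> (dead,v1)
Op 3: gossip N0<->N2 -> N0.N0=(alive,v0) N0.N1=(alive,v0) N0.N2=(alive,v0) N0.N3=(alive,v0) | N2.N0=(alive,v0) N2.N1=(alive,v0) N2.N2=(alive,v0) N2.N3=(alive,v0)
Op 4: N0 marks N0=alive -> (alive,v1)
Op 5: N2 marks N1=dead -> (dead,v1)
Op 6: N0 marks N0=alive -> (alive,v2)
Op 7: gossip N3<->N2 -> N3.N0=(dead,v1) N3.N1=(dead,v1) N3.N2=(alive,v0) N3.N3=(alive,v0) | N2.N0=(dead,v1) N2.N1=(dead,v1) N2.N2=(alive,v0) N2.N3=(alive,v0)
Op 8: N3 marks N2=dead -> (dead,v1)
Op 9: N3 marks N1=suspect -> (suspect,v2)
Op 10: gossip N1<->N2 -> N1.N0=(dead,v1) N1.N1=(dead,v1) N1.N2=(alive,v0) N1.N3=(alive,v0) | N2.N0=(dead,v1) N2.N1=(dead,v1) N2.N2=(alive,v0) N2.N3=(alive,v0)
Op 11: gossip N3<->N2 -> N3.N0=(dead,v1) N3.N1=(suspect,v2) N3.N2=(dead,v1) N3.N3=(alive,v0) | N2.N0=(dead,v1) N2.N1=(suspect,v2) N2.N2=(dead,v1) N2.N3=(alive,v0)

Answer: N0=alive,2 N1=alive,0 N2=alive,0 N3=alive,0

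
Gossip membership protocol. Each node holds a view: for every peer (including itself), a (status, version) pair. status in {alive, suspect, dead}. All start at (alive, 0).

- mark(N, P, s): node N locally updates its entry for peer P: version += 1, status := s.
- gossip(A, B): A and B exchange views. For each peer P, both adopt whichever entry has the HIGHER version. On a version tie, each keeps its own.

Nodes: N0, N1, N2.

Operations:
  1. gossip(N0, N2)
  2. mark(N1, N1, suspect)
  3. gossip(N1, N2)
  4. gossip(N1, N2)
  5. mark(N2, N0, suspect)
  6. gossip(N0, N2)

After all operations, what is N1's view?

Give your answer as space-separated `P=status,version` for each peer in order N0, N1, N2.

Answer: N0=alive,0 N1=suspect,1 N2=alive,0

Derivation:
Op 1: gossip N0<->N2 -> N0.N0=(alive,v0) N0.N1=(alive,v0) N0.N2=(alive,v0) | N2.N0=(alive,v0) N2.N1=(alive,v0) N2.N2=(alive,v0)
Op 2: N1 marks N1=suspect -> (suspect,v1)
Op 3: gossip N1<->N2 -> N1.N0=(alive,v0) N1.N1=(suspect,v1) N1.N2=(alive,v0) | N2.N0=(alive,v0) N2.N1=(suspect,v1) N2.N2=(alive,v0)
Op 4: gossip N1<->N2 -> N1.N0=(alive,v0) N1.N1=(suspect,v1) N1.N2=(alive,v0) | N2.N0=(alive,v0) N2.N1=(suspect,v1) N2.N2=(alive,v0)
Op 5: N2 marks N0=suspect -> (suspect,v1)
Op 6: gossip N0<->N2 -> N0.N0=(suspect,v1) N0.N1=(suspect,v1) N0.N2=(alive,v0) | N2.N0=(suspect,v1) N2.N1=(suspect,v1) N2.N2=(alive,v0)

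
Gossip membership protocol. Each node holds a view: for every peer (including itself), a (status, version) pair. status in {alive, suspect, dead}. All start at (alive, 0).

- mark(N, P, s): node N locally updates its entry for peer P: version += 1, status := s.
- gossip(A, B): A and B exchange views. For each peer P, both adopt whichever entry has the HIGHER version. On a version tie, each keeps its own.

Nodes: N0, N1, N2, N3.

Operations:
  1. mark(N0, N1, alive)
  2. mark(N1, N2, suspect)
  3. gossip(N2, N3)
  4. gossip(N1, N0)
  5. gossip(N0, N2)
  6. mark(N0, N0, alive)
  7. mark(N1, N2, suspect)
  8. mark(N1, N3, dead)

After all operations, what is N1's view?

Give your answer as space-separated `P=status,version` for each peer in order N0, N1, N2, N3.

Answer: N0=alive,0 N1=alive,1 N2=suspect,2 N3=dead,1

Derivation:
Op 1: N0 marks N1=alive -> (alive,v1)
Op 2: N1 marks N2=suspect -> (suspect,v1)
Op 3: gossip N2<->N3 -> N2.N0=(alive,v0) N2.N1=(alive,v0) N2.N2=(alive,v0) N2.N3=(alive,v0) | N3.N0=(alive,v0) N3.N1=(alive,v0) N3.N2=(alive,v0) N3.N3=(alive,v0)
Op 4: gossip N1<->N0 -> N1.N0=(alive,v0) N1.N1=(alive,v1) N1.N2=(suspect,v1) N1.N3=(alive,v0) | N0.N0=(alive,v0) N0.N1=(alive,v1) N0.N2=(suspect,v1) N0.N3=(alive,v0)
Op 5: gossip N0<->N2 -> N0.N0=(alive,v0) N0.N1=(alive,v1) N0.N2=(suspect,v1) N0.N3=(alive,v0) | N2.N0=(alive,v0) N2.N1=(alive,v1) N2.N2=(suspect,v1) N2.N3=(alive,v0)
Op 6: N0 marks N0=alive -> (alive,v1)
Op 7: N1 marks N2=suspect -> (suspect,v2)
Op 8: N1 marks N3=dead -> (dead,v1)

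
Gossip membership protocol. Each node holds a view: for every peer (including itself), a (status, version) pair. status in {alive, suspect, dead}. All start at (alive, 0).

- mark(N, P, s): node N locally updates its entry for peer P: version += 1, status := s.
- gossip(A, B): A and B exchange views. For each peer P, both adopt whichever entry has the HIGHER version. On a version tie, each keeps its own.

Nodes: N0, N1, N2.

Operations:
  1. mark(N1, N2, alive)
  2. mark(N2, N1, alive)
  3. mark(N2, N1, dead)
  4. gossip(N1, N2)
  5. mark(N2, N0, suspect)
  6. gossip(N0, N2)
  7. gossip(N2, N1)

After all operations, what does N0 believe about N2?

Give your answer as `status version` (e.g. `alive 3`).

Answer: alive 1

Derivation:
Op 1: N1 marks N2=alive -> (alive,v1)
Op 2: N2 marks N1=alive -> (alive,v1)
Op 3: N2 marks N1=dead -> (dead,v2)
Op 4: gossip N1<->N2 -> N1.N0=(alive,v0) N1.N1=(dead,v2) N1.N2=(alive,v1) | N2.N0=(alive,v0) N2.N1=(dead,v2) N2.N2=(alive,v1)
Op 5: N2 marks N0=suspect -> (suspect,v1)
Op 6: gossip N0<->N2 -> N0.N0=(suspect,v1) N0.N1=(dead,v2) N0.N2=(alive,v1) | N2.N0=(suspect,v1) N2.N1=(dead,v2) N2.N2=(alive,v1)
Op 7: gossip N2<->N1 -> N2.N0=(suspect,v1) N2.N1=(dead,v2) N2.N2=(alive,v1) | N1.N0=(suspect,v1) N1.N1=(dead,v2) N1.N2=(alive,v1)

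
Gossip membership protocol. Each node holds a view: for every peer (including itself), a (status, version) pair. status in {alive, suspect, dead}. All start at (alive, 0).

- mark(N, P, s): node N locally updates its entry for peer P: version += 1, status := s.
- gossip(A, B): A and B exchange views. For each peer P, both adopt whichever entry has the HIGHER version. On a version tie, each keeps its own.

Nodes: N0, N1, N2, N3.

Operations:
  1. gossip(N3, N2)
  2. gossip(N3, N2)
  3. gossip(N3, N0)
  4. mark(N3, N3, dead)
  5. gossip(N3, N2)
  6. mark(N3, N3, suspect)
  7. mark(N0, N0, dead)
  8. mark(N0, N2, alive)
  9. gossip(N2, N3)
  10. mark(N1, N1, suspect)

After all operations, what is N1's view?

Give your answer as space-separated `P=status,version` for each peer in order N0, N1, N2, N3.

Op 1: gossip N3<->N2 -> N3.N0=(alive,v0) N3.N1=(alive,v0) N3.N2=(alive,v0) N3.N3=(alive,v0) | N2.N0=(alive,v0) N2.N1=(alive,v0) N2.N2=(alive,v0) N2.N3=(alive,v0)
Op 2: gossip N3<->N2 -> N3.N0=(alive,v0) N3.N1=(alive,v0) N3.N2=(alive,v0) N3.N3=(alive,v0) | N2.N0=(alive,v0) N2.N1=(alive,v0) N2.N2=(alive,v0) N2.N3=(alive,v0)
Op 3: gossip N3<->N0 -> N3.N0=(alive,v0) N3.N1=(alive,v0) N3.N2=(alive,v0) N3.N3=(alive,v0) | N0.N0=(alive,v0) N0.N1=(alive,v0) N0.N2=(alive,v0) N0.N3=(alive,v0)
Op 4: N3 marks N3=dead -> (dead,v1)
Op 5: gossip N3<->N2 -> N3.N0=(alive,v0) N3.N1=(alive,v0) N3.N2=(alive,v0) N3.N3=(dead,v1) | N2.N0=(alive,v0) N2.N1=(alive,v0) N2.N2=(alive,v0) N2.N3=(dead,v1)
Op 6: N3 marks N3=suspect -> (suspect,v2)
Op 7: N0 marks N0=dead -> (dead,v1)
Op 8: N0 marks N2=alive -> (alive,v1)
Op 9: gossip N2<->N3 -> N2.N0=(alive,v0) N2.N1=(alive,v0) N2.N2=(alive,v0) N2.N3=(suspect,v2) | N3.N0=(alive,v0) N3.N1=(alive,v0) N3.N2=(alive,v0) N3.N3=(suspect,v2)
Op 10: N1 marks N1=suspect -> (suspect,v1)

Answer: N0=alive,0 N1=suspect,1 N2=alive,0 N3=alive,0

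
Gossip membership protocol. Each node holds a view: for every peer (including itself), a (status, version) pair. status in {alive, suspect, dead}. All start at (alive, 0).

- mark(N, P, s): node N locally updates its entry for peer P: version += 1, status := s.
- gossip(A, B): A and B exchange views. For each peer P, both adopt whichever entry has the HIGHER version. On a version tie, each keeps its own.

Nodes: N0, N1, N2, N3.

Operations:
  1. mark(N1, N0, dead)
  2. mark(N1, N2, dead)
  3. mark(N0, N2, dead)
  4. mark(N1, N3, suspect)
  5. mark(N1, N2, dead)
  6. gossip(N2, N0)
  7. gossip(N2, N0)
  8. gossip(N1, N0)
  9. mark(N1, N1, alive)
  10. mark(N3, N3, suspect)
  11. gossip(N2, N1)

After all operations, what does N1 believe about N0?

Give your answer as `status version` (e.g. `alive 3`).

Op 1: N1 marks N0=dead -> (dead,v1)
Op 2: N1 marks N2=dead -> (dead,v1)
Op 3: N0 marks N2=dead -> (dead,v1)
Op 4: N1 marks N3=suspect -> (suspect,v1)
Op 5: N1 marks N2=dead -> (dead,v2)
Op 6: gossip N2<->N0 -> N2.N0=(alive,v0) N2.N1=(alive,v0) N2.N2=(dead,v1) N2.N3=(alive,v0) | N0.N0=(alive,v0) N0.N1=(alive,v0) N0.N2=(dead,v1) N0.N3=(alive,v0)
Op 7: gossip N2<->N0 -> N2.N0=(alive,v0) N2.N1=(alive,v0) N2.N2=(dead,v1) N2.N3=(alive,v0) | N0.N0=(alive,v0) N0.N1=(alive,v0) N0.N2=(dead,v1) N0.N3=(alive,v0)
Op 8: gossip N1<->N0 -> N1.N0=(dead,v1) N1.N1=(alive,v0) N1.N2=(dead,v2) N1.N3=(suspect,v1) | N0.N0=(dead,v1) N0.N1=(alive,v0) N0.N2=(dead,v2) N0.N3=(suspect,v1)
Op 9: N1 marks N1=alive -> (alive,v1)
Op 10: N3 marks N3=suspect -> (suspect,v1)
Op 11: gossip N2<->N1 -> N2.N0=(dead,v1) N2.N1=(alive,v1) N2.N2=(dead,v2) N2.N3=(suspect,v1) | N1.N0=(dead,v1) N1.N1=(alive,v1) N1.N2=(dead,v2) N1.N3=(suspect,v1)

Answer: dead 1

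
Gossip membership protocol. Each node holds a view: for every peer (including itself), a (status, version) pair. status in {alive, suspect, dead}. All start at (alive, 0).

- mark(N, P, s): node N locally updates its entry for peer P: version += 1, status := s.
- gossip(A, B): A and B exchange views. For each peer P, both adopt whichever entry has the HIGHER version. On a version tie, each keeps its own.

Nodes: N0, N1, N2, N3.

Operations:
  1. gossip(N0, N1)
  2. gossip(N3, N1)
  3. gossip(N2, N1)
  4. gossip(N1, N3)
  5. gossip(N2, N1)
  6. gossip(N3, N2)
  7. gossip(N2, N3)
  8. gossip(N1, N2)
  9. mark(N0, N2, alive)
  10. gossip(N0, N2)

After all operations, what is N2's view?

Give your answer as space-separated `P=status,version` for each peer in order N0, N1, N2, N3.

Op 1: gossip N0<->N1 -> N0.N0=(alive,v0) N0.N1=(alive,v0) N0.N2=(alive,v0) N0.N3=(alive,v0) | N1.N0=(alive,v0) N1.N1=(alive,v0) N1.N2=(alive,v0) N1.N3=(alive,v0)
Op 2: gossip N3<->N1 -> N3.N0=(alive,v0) N3.N1=(alive,v0) N3.N2=(alive,v0) N3.N3=(alive,v0) | N1.N0=(alive,v0) N1.N1=(alive,v0) N1.N2=(alive,v0) N1.N3=(alive,v0)
Op 3: gossip N2<->N1 -> N2.N0=(alive,v0) N2.N1=(alive,v0) N2.N2=(alive,v0) N2.N3=(alive,v0) | N1.N0=(alive,v0) N1.N1=(alive,v0) N1.N2=(alive,v0) N1.N3=(alive,v0)
Op 4: gossip N1<->N3 -> N1.N0=(alive,v0) N1.N1=(alive,v0) N1.N2=(alive,v0) N1.N3=(alive,v0) | N3.N0=(alive,v0) N3.N1=(alive,v0) N3.N2=(alive,v0) N3.N3=(alive,v0)
Op 5: gossip N2<->N1 -> N2.N0=(alive,v0) N2.N1=(alive,v0) N2.N2=(alive,v0) N2.N3=(alive,v0) | N1.N0=(alive,v0) N1.N1=(alive,v0) N1.N2=(alive,v0) N1.N3=(alive,v0)
Op 6: gossip N3<->N2 -> N3.N0=(alive,v0) N3.N1=(alive,v0) N3.N2=(alive,v0) N3.N3=(alive,v0) | N2.N0=(alive,v0) N2.N1=(alive,v0) N2.N2=(alive,v0) N2.N3=(alive,v0)
Op 7: gossip N2<->N3 -> N2.N0=(alive,v0) N2.N1=(alive,v0) N2.N2=(alive,v0) N2.N3=(alive,v0) | N3.N0=(alive,v0) N3.N1=(alive,v0) N3.N2=(alive,v0) N3.N3=(alive,v0)
Op 8: gossip N1<->N2 -> N1.N0=(alive,v0) N1.N1=(alive,v0) N1.N2=(alive,v0) N1.N3=(alive,v0) | N2.N0=(alive,v0) N2.N1=(alive,v0) N2.N2=(alive,v0) N2.N3=(alive,v0)
Op 9: N0 marks N2=alive -> (alive,v1)
Op 10: gossip N0<->N2 -> N0.N0=(alive,v0) N0.N1=(alive,v0) N0.N2=(alive,v1) N0.N3=(alive,v0) | N2.N0=(alive,v0) N2.N1=(alive,v0) N2.N2=(alive,v1) N2.N3=(alive,v0)

Answer: N0=alive,0 N1=alive,0 N2=alive,1 N3=alive,0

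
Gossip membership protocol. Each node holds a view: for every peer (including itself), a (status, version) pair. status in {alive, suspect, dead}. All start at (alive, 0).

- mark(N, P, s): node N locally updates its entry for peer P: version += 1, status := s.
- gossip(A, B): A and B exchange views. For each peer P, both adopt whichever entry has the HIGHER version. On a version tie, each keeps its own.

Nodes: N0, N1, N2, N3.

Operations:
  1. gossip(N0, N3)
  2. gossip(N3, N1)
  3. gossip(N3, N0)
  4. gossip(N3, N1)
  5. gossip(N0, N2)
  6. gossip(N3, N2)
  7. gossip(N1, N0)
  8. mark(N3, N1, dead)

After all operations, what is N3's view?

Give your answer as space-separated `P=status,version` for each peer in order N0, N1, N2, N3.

Op 1: gossip N0<->N3 -> N0.N0=(alive,v0) N0.N1=(alive,v0) N0.N2=(alive,v0) N0.N3=(alive,v0) | N3.N0=(alive,v0) N3.N1=(alive,v0) N3.N2=(alive,v0) N3.N3=(alive,v0)
Op 2: gossip N3<->N1 -> N3.N0=(alive,v0) N3.N1=(alive,v0) N3.N2=(alive,v0) N3.N3=(alive,v0) | N1.N0=(alive,v0) N1.N1=(alive,v0) N1.N2=(alive,v0) N1.N3=(alive,v0)
Op 3: gossip N3<->N0 -> N3.N0=(alive,v0) N3.N1=(alive,v0) N3.N2=(alive,v0) N3.N3=(alive,v0) | N0.N0=(alive,v0) N0.N1=(alive,v0) N0.N2=(alive,v0) N0.N3=(alive,v0)
Op 4: gossip N3<->N1 -> N3.N0=(alive,v0) N3.N1=(alive,v0) N3.N2=(alive,v0) N3.N3=(alive,v0) | N1.N0=(alive,v0) N1.N1=(alive,v0) N1.N2=(alive,v0) N1.N3=(alive,v0)
Op 5: gossip N0<->N2 -> N0.N0=(alive,v0) N0.N1=(alive,v0) N0.N2=(alive,v0) N0.N3=(alive,v0) | N2.N0=(alive,v0) N2.N1=(alive,v0) N2.N2=(alive,v0) N2.N3=(alive,v0)
Op 6: gossip N3<->N2 -> N3.N0=(alive,v0) N3.N1=(alive,v0) N3.N2=(alive,v0) N3.N3=(alive,v0) | N2.N0=(alive,v0) N2.N1=(alive,v0) N2.N2=(alive,v0) N2.N3=(alive,v0)
Op 7: gossip N1<->N0 -> N1.N0=(alive,v0) N1.N1=(alive,v0) N1.N2=(alive,v0) N1.N3=(alive,v0) | N0.N0=(alive,v0) N0.N1=(alive,v0) N0.N2=(alive,v0) N0.N3=(alive,v0)
Op 8: N3 marks N1=dead -> (dead,v1)

Answer: N0=alive,0 N1=dead,1 N2=alive,0 N3=alive,0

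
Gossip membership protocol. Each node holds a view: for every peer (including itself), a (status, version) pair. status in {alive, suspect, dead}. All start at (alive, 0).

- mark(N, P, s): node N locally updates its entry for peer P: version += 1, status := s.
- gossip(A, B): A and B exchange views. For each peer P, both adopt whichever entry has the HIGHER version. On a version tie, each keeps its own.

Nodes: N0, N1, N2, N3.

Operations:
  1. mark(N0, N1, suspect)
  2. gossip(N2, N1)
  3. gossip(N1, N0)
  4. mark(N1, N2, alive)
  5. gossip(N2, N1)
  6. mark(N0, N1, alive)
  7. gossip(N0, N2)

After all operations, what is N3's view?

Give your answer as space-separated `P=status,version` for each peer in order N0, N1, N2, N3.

Answer: N0=alive,0 N1=alive,0 N2=alive,0 N3=alive,0

Derivation:
Op 1: N0 marks N1=suspect -> (suspect,v1)
Op 2: gossip N2<->N1 -> N2.N0=(alive,v0) N2.N1=(alive,v0) N2.N2=(alive,v0) N2.N3=(alive,v0) | N1.N0=(alive,v0) N1.N1=(alive,v0) N1.N2=(alive,v0) N1.N3=(alive,v0)
Op 3: gossip N1<->N0 -> N1.N0=(alive,v0) N1.N1=(suspect,v1) N1.N2=(alive,v0) N1.N3=(alive,v0) | N0.N0=(alive,v0) N0.N1=(suspect,v1) N0.N2=(alive,v0) N0.N3=(alive,v0)
Op 4: N1 marks N2=alive -> (alive,v1)
Op 5: gossip N2<->N1 -> N2.N0=(alive,v0) N2.N1=(suspect,v1) N2.N2=(alive,v1) N2.N3=(alive,v0) | N1.N0=(alive,v0) N1.N1=(suspect,v1) N1.N2=(alive,v1) N1.N3=(alive,v0)
Op 6: N0 marks N1=alive -> (alive,v2)
Op 7: gossip N0<->N2 -> N0.N0=(alive,v0) N0.N1=(alive,v2) N0.N2=(alive,v1) N0.N3=(alive,v0) | N2.N0=(alive,v0) N2.N1=(alive,v2) N2.N2=(alive,v1) N2.N3=(alive,v0)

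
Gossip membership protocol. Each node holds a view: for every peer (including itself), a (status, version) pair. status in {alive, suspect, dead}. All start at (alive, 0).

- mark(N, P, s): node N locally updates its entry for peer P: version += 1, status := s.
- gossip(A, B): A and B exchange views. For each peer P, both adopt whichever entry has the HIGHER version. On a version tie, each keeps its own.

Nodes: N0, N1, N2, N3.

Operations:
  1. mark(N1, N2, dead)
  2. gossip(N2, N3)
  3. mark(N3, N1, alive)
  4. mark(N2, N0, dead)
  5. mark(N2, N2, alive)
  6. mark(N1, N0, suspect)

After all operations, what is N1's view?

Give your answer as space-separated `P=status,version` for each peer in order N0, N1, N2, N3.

Answer: N0=suspect,1 N1=alive,0 N2=dead,1 N3=alive,0

Derivation:
Op 1: N1 marks N2=dead -> (dead,v1)
Op 2: gossip N2<->N3 -> N2.N0=(alive,v0) N2.N1=(alive,v0) N2.N2=(alive,v0) N2.N3=(alive,v0) | N3.N0=(alive,v0) N3.N1=(alive,v0) N3.N2=(alive,v0) N3.N3=(alive,v0)
Op 3: N3 marks N1=alive -> (alive,v1)
Op 4: N2 marks N0=dead -> (dead,v1)
Op 5: N2 marks N2=alive -> (alive,v1)
Op 6: N1 marks N0=suspect -> (suspect,v1)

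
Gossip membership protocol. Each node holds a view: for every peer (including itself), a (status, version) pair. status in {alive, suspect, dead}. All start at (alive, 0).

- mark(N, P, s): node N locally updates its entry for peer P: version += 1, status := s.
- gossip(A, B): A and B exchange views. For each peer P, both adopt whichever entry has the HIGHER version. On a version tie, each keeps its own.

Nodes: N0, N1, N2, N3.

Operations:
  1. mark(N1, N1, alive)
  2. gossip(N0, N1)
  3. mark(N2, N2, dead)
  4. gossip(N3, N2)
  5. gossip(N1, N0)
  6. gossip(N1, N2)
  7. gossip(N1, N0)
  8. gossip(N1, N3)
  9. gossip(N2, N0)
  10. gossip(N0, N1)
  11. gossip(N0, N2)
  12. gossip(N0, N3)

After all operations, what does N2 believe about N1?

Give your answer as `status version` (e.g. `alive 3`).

Answer: alive 1

Derivation:
Op 1: N1 marks N1=alive -> (alive,v1)
Op 2: gossip N0<->N1 -> N0.N0=(alive,v0) N0.N1=(alive,v1) N0.N2=(alive,v0) N0.N3=(alive,v0) | N1.N0=(alive,v0) N1.N1=(alive,v1) N1.N2=(alive,v0) N1.N3=(alive,v0)
Op 3: N2 marks N2=dead -> (dead,v1)
Op 4: gossip N3<->N2 -> N3.N0=(alive,v0) N3.N1=(alive,v0) N3.N2=(dead,v1) N3.N3=(alive,v0) | N2.N0=(alive,v0) N2.N1=(alive,v0) N2.N2=(dead,v1) N2.N3=(alive,v0)
Op 5: gossip N1<->N0 -> N1.N0=(alive,v0) N1.N1=(alive,v1) N1.N2=(alive,v0) N1.N3=(alive,v0) | N0.N0=(alive,v0) N0.N1=(alive,v1) N0.N2=(alive,v0) N0.N3=(alive,v0)
Op 6: gossip N1<->N2 -> N1.N0=(alive,v0) N1.N1=(alive,v1) N1.N2=(dead,v1) N1.N3=(alive,v0) | N2.N0=(alive,v0) N2.N1=(alive,v1) N2.N2=(dead,v1) N2.N3=(alive,v0)
Op 7: gossip N1<->N0 -> N1.N0=(alive,v0) N1.N1=(alive,v1) N1.N2=(dead,v1) N1.N3=(alive,v0) | N0.N0=(alive,v0) N0.N1=(alive,v1) N0.N2=(dead,v1) N0.N3=(alive,v0)
Op 8: gossip N1<->N3 -> N1.N0=(alive,v0) N1.N1=(alive,v1) N1.N2=(dead,v1) N1.N3=(alive,v0) | N3.N0=(alive,v0) N3.N1=(alive,v1) N3.N2=(dead,v1) N3.N3=(alive,v0)
Op 9: gossip N2<->N0 -> N2.N0=(alive,v0) N2.N1=(alive,v1) N2.N2=(dead,v1) N2.N3=(alive,v0) | N0.N0=(alive,v0) N0.N1=(alive,v1) N0.N2=(dead,v1) N0.N3=(alive,v0)
Op 10: gossip N0<->N1 -> N0.N0=(alive,v0) N0.N1=(alive,v1) N0.N2=(dead,v1) N0.N3=(alive,v0) | N1.N0=(alive,v0) N1.N1=(alive,v1) N1.N2=(dead,v1) N1.N3=(alive,v0)
Op 11: gossip N0<->N2 -> N0.N0=(alive,v0) N0.N1=(alive,v1) N0.N2=(dead,v1) N0.N3=(alive,v0) | N2.N0=(alive,v0) N2.N1=(alive,v1) N2.N2=(dead,v1) N2.N3=(alive,v0)
Op 12: gossip N0<->N3 -> N0.N0=(alive,v0) N0.N1=(alive,v1) N0.N2=(dead,v1) N0.N3=(alive,v0) | N3.N0=(alive,v0) N3.N1=(alive,v1) N3.N2=(dead,v1) N3.N3=(alive,v0)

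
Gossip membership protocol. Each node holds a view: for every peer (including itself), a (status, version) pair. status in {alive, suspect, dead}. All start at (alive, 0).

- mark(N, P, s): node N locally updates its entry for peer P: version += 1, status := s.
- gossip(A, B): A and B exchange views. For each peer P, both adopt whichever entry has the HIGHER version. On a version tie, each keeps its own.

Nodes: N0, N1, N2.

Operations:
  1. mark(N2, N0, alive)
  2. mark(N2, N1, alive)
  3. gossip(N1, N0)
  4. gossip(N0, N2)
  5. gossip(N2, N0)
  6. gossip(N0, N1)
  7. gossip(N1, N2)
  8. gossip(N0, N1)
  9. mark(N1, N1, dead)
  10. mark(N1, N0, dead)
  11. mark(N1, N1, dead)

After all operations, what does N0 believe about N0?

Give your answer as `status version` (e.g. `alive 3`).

Answer: alive 1

Derivation:
Op 1: N2 marks N0=alive -> (alive,v1)
Op 2: N2 marks N1=alive -> (alive,v1)
Op 3: gossip N1<->N0 -> N1.N0=(alive,v0) N1.N1=(alive,v0) N1.N2=(alive,v0) | N0.N0=(alive,v0) N0.N1=(alive,v0) N0.N2=(alive,v0)
Op 4: gossip N0<->N2 -> N0.N0=(alive,v1) N0.N1=(alive,v1) N0.N2=(alive,v0) | N2.N0=(alive,v1) N2.N1=(alive,v1) N2.N2=(alive,v0)
Op 5: gossip N2<->N0 -> N2.N0=(alive,v1) N2.N1=(alive,v1) N2.N2=(alive,v0) | N0.N0=(alive,v1) N0.N1=(alive,v1) N0.N2=(alive,v0)
Op 6: gossip N0<->N1 -> N0.N0=(alive,v1) N0.N1=(alive,v1) N0.N2=(alive,v0) | N1.N0=(alive,v1) N1.N1=(alive,v1) N1.N2=(alive,v0)
Op 7: gossip N1<->N2 -> N1.N0=(alive,v1) N1.N1=(alive,v1) N1.N2=(alive,v0) | N2.N0=(alive,v1) N2.N1=(alive,v1) N2.N2=(alive,v0)
Op 8: gossip N0<->N1 -> N0.N0=(alive,v1) N0.N1=(alive,v1) N0.N2=(alive,v0) | N1.N0=(alive,v1) N1.N1=(alive,v1) N1.N2=(alive,v0)
Op 9: N1 marks N1=dead -> (dead,v2)
Op 10: N1 marks N0=dead -> (dead,v2)
Op 11: N1 marks N1=dead -> (dead,v3)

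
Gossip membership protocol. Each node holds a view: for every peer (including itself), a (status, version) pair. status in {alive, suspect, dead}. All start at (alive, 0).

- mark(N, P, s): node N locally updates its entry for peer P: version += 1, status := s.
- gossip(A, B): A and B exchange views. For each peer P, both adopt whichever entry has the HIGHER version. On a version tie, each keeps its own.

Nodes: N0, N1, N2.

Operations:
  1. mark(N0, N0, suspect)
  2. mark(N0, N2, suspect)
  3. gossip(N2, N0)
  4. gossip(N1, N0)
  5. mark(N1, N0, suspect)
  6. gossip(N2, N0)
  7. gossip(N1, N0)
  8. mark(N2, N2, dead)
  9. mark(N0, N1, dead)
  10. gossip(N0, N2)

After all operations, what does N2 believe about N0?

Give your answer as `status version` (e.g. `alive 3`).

Op 1: N0 marks N0=suspect -> (suspect,v1)
Op 2: N0 marks N2=suspect -> (suspect,v1)
Op 3: gossip N2<->N0 -> N2.N0=(suspect,v1) N2.N1=(alive,v0) N2.N2=(suspect,v1) | N0.N0=(suspect,v1) N0.N1=(alive,v0) N0.N2=(suspect,v1)
Op 4: gossip N1<->N0 -> N1.N0=(suspect,v1) N1.N1=(alive,v0) N1.N2=(suspect,v1) | N0.N0=(suspect,v1) N0.N1=(alive,v0) N0.N2=(suspect,v1)
Op 5: N1 marks N0=suspect -> (suspect,v2)
Op 6: gossip N2<->N0 -> N2.N0=(suspect,v1) N2.N1=(alive,v0) N2.N2=(suspect,v1) | N0.N0=(suspect,v1) N0.N1=(alive,v0) N0.N2=(suspect,v1)
Op 7: gossip N1<->N0 -> N1.N0=(suspect,v2) N1.N1=(alive,v0) N1.N2=(suspect,v1) | N0.N0=(suspect,v2) N0.N1=(alive,v0) N0.N2=(suspect,v1)
Op 8: N2 marks N2=dead -> (dead,v2)
Op 9: N0 marks N1=dead -> (dead,v1)
Op 10: gossip N0<->N2 -> N0.N0=(suspect,v2) N0.N1=(dead,v1) N0.N2=(dead,v2) | N2.N0=(suspect,v2) N2.N1=(dead,v1) N2.N2=(dead,v2)

Answer: suspect 2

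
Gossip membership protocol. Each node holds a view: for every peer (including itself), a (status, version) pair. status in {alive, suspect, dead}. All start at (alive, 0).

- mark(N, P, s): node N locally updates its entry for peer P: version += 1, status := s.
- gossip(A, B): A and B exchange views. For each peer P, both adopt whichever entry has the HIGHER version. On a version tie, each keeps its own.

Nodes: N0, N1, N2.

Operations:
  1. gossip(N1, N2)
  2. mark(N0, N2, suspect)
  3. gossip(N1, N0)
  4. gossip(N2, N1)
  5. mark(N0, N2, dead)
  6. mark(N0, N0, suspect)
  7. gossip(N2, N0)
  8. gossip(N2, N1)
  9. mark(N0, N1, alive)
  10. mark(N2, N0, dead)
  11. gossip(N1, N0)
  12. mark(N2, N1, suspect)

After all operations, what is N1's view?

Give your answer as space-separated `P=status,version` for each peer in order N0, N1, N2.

Answer: N0=suspect,1 N1=alive,1 N2=dead,2

Derivation:
Op 1: gossip N1<->N2 -> N1.N0=(alive,v0) N1.N1=(alive,v0) N1.N2=(alive,v0) | N2.N0=(alive,v0) N2.N1=(alive,v0) N2.N2=(alive,v0)
Op 2: N0 marks N2=suspect -> (suspect,v1)
Op 3: gossip N1<->N0 -> N1.N0=(alive,v0) N1.N1=(alive,v0) N1.N2=(suspect,v1) | N0.N0=(alive,v0) N0.N1=(alive,v0) N0.N2=(suspect,v1)
Op 4: gossip N2<->N1 -> N2.N0=(alive,v0) N2.N1=(alive,v0) N2.N2=(suspect,v1) | N1.N0=(alive,v0) N1.N1=(alive,v0) N1.N2=(suspect,v1)
Op 5: N0 marks N2=dead -> (dead,v2)
Op 6: N0 marks N0=suspect -> (suspect,v1)
Op 7: gossip N2<->N0 -> N2.N0=(suspect,v1) N2.N1=(alive,v0) N2.N2=(dead,v2) | N0.N0=(suspect,v1) N0.N1=(alive,v0) N0.N2=(dead,v2)
Op 8: gossip N2<->N1 -> N2.N0=(suspect,v1) N2.N1=(alive,v0) N2.N2=(dead,v2) | N1.N0=(suspect,v1) N1.N1=(alive,v0) N1.N2=(dead,v2)
Op 9: N0 marks N1=alive -> (alive,v1)
Op 10: N2 marks N0=dead -> (dead,v2)
Op 11: gossip N1<->N0 -> N1.N0=(suspect,v1) N1.N1=(alive,v1) N1.N2=(dead,v2) | N0.N0=(suspect,v1) N0.N1=(alive,v1) N0.N2=(dead,v2)
Op 12: N2 marks N1=suspect -> (suspect,v1)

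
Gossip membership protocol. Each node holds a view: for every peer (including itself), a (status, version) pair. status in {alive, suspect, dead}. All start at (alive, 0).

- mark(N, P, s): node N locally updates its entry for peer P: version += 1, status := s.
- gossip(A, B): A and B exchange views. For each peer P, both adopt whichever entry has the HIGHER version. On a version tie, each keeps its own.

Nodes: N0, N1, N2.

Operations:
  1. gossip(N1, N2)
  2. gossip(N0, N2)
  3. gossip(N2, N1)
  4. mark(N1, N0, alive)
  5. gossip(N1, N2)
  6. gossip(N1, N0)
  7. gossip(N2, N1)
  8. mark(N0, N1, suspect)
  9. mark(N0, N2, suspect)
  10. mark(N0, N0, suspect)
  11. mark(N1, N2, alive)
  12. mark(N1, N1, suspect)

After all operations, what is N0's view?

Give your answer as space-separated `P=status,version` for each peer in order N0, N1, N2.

Op 1: gossip N1<->N2 -> N1.N0=(alive,v0) N1.N1=(alive,v0) N1.N2=(alive,v0) | N2.N0=(alive,v0) N2.N1=(alive,v0) N2.N2=(alive,v0)
Op 2: gossip N0<->N2 -> N0.N0=(alive,v0) N0.N1=(alive,v0) N0.N2=(alive,v0) | N2.N0=(alive,v0) N2.N1=(alive,v0) N2.N2=(alive,v0)
Op 3: gossip N2<->N1 -> N2.N0=(alive,v0) N2.N1=(alive,v0) N2.N2=(alive,v0) | N1.N0=(alive,v0) N1.N1=(alive,v0) N1.N2=(alive,v0)
Op 4: N1 marks N0=alive -> (alive,v1)
Op 5: gossip N1<->N2 -> N1.N0=(alive,v1) N1.N1=(alive,v0) N1.N2=(alive,v0) | N2.N0=(alive,v1) N2.N1=(alive,v0) N2.N2=(alive,v0)
Op 6: gossip N1<->N0 -> N1.N0=(alive,v1) N1.N1=(alive,v0) N1.N2=(alive,v0) | N0.N0=(alive,v1) N0.N1=(alive,v0) N0.N2=(alive,v0)
Op 7: gossip N2<->N1 -> N2.N0=(alive,v1) N2.N1=(alive,v0) N2.N2=(alive,v0) | N1.N0=(alive,v1) N1.N1=(alive,v0) N1.N2=(alive,v0)
Op 8: N0 marks N1=suspect -> (suspect,v1)
Op 9: N0 marks N2=suspect -> (suspect,v1)
Op 10: N0 marks N0=suspect -> (suspect,v2)
Op 11: N1 marks N2=alive -> (alive,v1)
Op 12: N1 marks N1=suspect -> (suspect,v1)

Answer: N0=suspect,2 N1=suspect,1 N2=suspect,1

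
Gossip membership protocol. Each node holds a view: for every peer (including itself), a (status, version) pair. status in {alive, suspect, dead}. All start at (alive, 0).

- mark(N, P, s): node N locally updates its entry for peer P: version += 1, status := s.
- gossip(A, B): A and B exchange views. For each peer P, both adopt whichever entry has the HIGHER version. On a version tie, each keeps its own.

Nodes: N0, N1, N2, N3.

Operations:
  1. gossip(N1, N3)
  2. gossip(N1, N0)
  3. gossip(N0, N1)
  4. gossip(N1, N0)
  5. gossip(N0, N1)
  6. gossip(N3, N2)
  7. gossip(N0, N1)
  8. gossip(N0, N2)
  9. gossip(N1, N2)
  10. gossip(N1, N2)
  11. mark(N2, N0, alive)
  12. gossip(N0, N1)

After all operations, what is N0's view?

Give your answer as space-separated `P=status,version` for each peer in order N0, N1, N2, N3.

Op 1: gossip N1<->N3 -> N1.N0=(alive,v0) N1.N1=(alive,v0) N1.N2=(alive,v0) N1.N3=(alive,v0) | N3.N0=(alive,v0) N3.N1=(alive,v0) N3.N2=(alive,v0) N3.N3=(alive,v0)
Op 2: gossip N1<->N0 -> N1.N0=(alive,v0) N1.N1=(alive,v0) N1.N2=(alive,v0) N1.N3=(alive,v0) | N0.N0=(alive,v0) N0.N1=(alive,v0) N0.N2=(alive,v0) N0.N3=(alive,v0)
Op 3: gossip N0<->N1 -> N0.N0=(alive,v0) N0.N1=(alive,v0) N0.N2=(alive,v0) N0.N3=(alive,v0) | N1.N0=(alive,v0) N1.N1=(alive,v0) N1.N2=(alive,v0) N1.N3=(alive,v0)
Op 4: gossip N1<->N0 -> N1.N0=(alive,v0) N1.N1=(alive,v0) N1.N2=(alive,v0) N1.N3=(alive,v0) | N0.N0=(alive,v0) N0.N1=(alive,v0) N0.N2=(alive,v0) N0.N3=(alive,v0)
Op 5: gossip N0<->N1 -> N0.N0=(alive,v0) N0.N1=(alive,v0) N0.N2=(alive,v0) N0.N3=(alive,v0) | N1.N0=(alive,v0) N1.N1=(alive,v0) N1.N2=(alive,v0) N1.N3=(alive,v0)
Op 6: gossip N3<->N2 -> N3.N0=(alive,v0) N3.N1=(alive,v0) N3.N2=(alive,v0) N3.N3=(alive,v0) | N2.N0=(alive,v0) N2.N1=(alive,v0) N2.N2=(alive,v0) N2.N3=(alive,v0)
Op 7: gossip N0<->N1 -> N0.N0=(alive,v0) N0.N1=(alive,v0) N0.N2=(alive,v0) N0.N3=(alive,v0) | N1.N0=(alive,v0) N1.N1=(alive,v0) N1.N2=(alive,v0) N1.N3=(alive,v0)
Op 8: gossip N0<->N2 -> N0.N0=(alive,v0) N0.N1=(alive,v0) N0.N2=(alive,v0) N0.N3=(alive,v0) | N2.N0=(alive,v0) N2.N1=(alive,v0) N2.N2=(alive,v0) N2.N3=(alive,v0)
Op 9: gossip N1<->N2 -> N1.N0=(alive,v0) N1.N1=(alive,v0) N1.N2=(alive,v0) N1.N3=(alive,v0) | N2.N0=(alive,v0) N2.N1=(alive,v0) N2.N2=(alive,v0) N2.N3=(alive,v0)
Op 10: gossip N1<->N2 -> N1.N0=(alive,v0) N1.N1=(alive,v0) N1.N2=(alive,v0) N1.N3=(alive,v0) | N2.N0=(alive,v0) N2.N1=(alive,v0) N2.N2=(alive,v0) N2.N3=(alive,v0)
Op 11: N2 marks N0=alive -> (alive,v1)
Op 12: gossip N0<->N1 -> N0.N0=(alive,v0) N0.N1=(alive,v0) N0.N2=(alive,v0) N0.N3=(alive,v0) | N1.N0=(alive,v0) N1.N1=(alive,v0) N1.N2=(alive,v0) N1.N3=(alive,v0)

Answer: N0=alive,0 N1=alive,0 N2=alive,0 N3=alive,0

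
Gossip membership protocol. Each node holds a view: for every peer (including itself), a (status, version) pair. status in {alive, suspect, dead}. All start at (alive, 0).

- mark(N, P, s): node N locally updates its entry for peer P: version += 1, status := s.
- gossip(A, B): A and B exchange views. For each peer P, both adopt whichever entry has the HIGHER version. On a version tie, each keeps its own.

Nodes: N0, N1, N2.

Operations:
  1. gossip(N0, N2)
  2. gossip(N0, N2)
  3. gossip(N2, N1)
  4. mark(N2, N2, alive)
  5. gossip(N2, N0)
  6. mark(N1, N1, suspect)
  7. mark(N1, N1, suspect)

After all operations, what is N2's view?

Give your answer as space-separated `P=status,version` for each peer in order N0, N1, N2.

Op 1: gossip N0<->N2 -> N0.N0=(alive,v0) N0.N1=(alive,v0) N0.N2=(alive,v0) | N2.N0=(alive,v0) N2.N1=(alive,v0) N2.N2=(alive,v0)
Op 2: gossip N0<->N2 -> N0.N0=(alive,v0) N0.N1=(alive,v0) N0.N2=(alive,v0) | N2.N0=(alive,v0) N2.N1=(alive,v0) N2.N2=(alive,v0)
Op 3: gossip N2<->N1 -> N2.N0=(alive,v0) N2.N1=(alive,v0) N2.N2=(alive,v0) | N1.N0=(alive,v0) N1.N1=(alive,v0) N1.N2=(alive,v0)
Op 4: N2 marks N2=alive -> (alive,v1)
Op 5: gossip N2<->N0 -> N2.N0=(alive,v0) N2.N1=(alive,v0) N2.N2=(alive,v1) | N0.N0=(alive,v0) N0.N1=(alive,v0) N0.N2=(alive,v1)
Op 6: N1 marks N1=suspect -> (suspect,v1)
Op 7: N1 marks N1=suspect -> (suspect,v2)

Answer: N0=alive,0 N1=alive,0 N2=alive,1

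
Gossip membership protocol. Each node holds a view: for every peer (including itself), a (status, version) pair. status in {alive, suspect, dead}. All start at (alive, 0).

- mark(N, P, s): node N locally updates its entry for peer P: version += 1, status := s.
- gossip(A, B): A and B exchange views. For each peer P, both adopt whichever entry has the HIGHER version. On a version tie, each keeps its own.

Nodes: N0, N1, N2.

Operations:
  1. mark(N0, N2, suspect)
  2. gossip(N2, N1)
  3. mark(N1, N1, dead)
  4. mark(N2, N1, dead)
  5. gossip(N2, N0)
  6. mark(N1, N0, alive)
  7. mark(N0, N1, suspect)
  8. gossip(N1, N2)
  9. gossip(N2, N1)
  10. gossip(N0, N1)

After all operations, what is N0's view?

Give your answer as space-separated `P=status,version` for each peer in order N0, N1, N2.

Answer: N0=alive,1 N1=suspect,2 N2=suspect,1

Derivation:
Op 1: N0 marks N2=suspect -> (suspect,v1)
Op 2: gossip N2<->N1 -> N2.N0=(alive,v0) N2.N1=(alive,v0) N2.N2=(alive,v0) | N1.N0=(alive,v0) N1.N1=(alive,v0) N1.N2=(alive,v0)
Op 3: N1 marks N1=dead -> (dead,v1)
Op 4: N2 marks N1=dead -> (dead,v1)
Op 5: gossip N2<->N0 -> N2.N0=(alive,v0) N2.N1=(dead,v1) N2.N2=(suspect,v1) | N0.N0=(alive,v0) N0.N1=(dead,v1) N0.N2=(suspect,v1)
Op 6: N1 marks N0=alive -> (alive,v1)
Op 7: N0 marks N1=suspect -> (suspect,v2)
Op 8: gossip N1<->N2 -> N1.N0=(alive,v1) N1.N1=(dead,v1) N1.N2=(suspect,v1) | N2.N0=(alive,v1) N2.N1=(dead,v1) N2.N2=(suspect,v1)
Op 9: gossip N2<->N1 -> N2.N0=(alive,v1) N2.N1=(dead,v1) N2.N2=(suspect,v1) | N1.N0=(alive,v1) N1.N1=(dead,v1) N1.N2=(suspect,v1)
Op 10: gossip N0<->N1 -> N0.N0=(alive,v1) N0.N1=(suspect,v2) N0.N2=(suspect,v1) | N1.N0=(alive,v1) N1.N1=(suspect,v2) N1.N2=(suspect,v1)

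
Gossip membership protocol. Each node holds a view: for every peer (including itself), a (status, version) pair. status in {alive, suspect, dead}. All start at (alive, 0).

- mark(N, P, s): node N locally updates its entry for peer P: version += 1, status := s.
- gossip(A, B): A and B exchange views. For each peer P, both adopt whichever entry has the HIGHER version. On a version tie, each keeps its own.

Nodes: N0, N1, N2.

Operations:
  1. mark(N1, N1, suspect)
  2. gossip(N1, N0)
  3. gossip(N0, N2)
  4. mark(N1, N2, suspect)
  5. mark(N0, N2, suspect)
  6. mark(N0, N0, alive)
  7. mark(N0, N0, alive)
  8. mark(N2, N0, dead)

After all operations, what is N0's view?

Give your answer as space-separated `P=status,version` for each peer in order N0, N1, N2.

Answer: N0=alive,2 N1=suspect,1 N2=suspect,1

Derivation:
Op 1: N1 marks N1=suspect -> (suspect,v1)
Op 2: gossip N1<->N0 -> N1.N0=(alive,v0) N1.N1=(suspect,v1) N1.N2=(alive,v0) | N0.N0=(alive,v0) N0.N1=(suspect,v1) N0.N2=(alive,v0)
Op 3: gossip N0<->N2 -> N0.N0=(alive,v0) N0.N1=(suspect,v1) N0.N2=(alive,v0) | N2.N0=(alive,v0) N2.N1=(suspect,v1) N2.N2=(alive,v0)
Op 4: N1 marks N2=suspect -> (suspect,v1)
Op 5: N0 marks N2=suspect -> (suspect,v1)
Op 6: N0 marks N0=alive -> (alive,v1)
Op 7: N0 marks N0=alive -> (alive,v2)
Op 8: N2 marks N0=dead -> (dead,v1)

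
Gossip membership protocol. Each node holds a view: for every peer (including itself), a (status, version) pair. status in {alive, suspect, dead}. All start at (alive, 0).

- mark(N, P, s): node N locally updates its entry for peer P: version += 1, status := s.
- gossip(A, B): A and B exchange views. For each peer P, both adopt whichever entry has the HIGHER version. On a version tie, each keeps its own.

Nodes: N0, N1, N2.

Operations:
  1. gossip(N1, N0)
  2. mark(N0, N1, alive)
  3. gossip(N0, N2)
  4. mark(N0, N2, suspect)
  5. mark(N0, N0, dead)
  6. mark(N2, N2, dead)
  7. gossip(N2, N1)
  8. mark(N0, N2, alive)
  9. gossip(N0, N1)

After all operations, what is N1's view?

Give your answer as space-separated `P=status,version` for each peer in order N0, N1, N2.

Answer: N0=dead,1 N1=alive,1 N2=alive,2

Derivation:
Op 1: gossip N1<->N0 -> N1.N0=(alive,v0) N1.N1=(alive,v0) N1.N2=(alive,v0) | N0.N0=(alive,v0) N0.N1=(alive,v0) N0.N2=(alive,v0)
Op 2: N0 marks N1=alive -> (alive,v1)
Op 3: gossip N0<->N2 -> N0.N0=(alive,v0) N0.N1=(alive,v1) N0.N2=(alive,v0) | N2.N0=(alive,v0) N2.N1=(alive,v1) N2.N2=(alive,v0)
Op 4: N0 marks N2=suspect -> (suspect,v1)
Op 5: N0 marks N0=dead -> (dead,v1)
Op 6: N2 marks N2=dead -> (dead,v1)
Op 7: gossip N2<->N1 -> N2.N0=(alive,v0) N2.N1=(alive,v1) N2.N2=(dead,v1) | N1.N0=(alive,v0) N1.N1=(alive,v1) N1.N2=(dead,v1)
Op 8: N0 marks N2=alive -> (alive,v2)
Op 9: gossip N0<->N1 -> N0.N0=(dead,v1) N0.N1=(alive,v1) N0.N2=(alive,v2) | N1.N0=(dead,v1) N1.N1=(alive,v1) N1.N2=(alive,v2)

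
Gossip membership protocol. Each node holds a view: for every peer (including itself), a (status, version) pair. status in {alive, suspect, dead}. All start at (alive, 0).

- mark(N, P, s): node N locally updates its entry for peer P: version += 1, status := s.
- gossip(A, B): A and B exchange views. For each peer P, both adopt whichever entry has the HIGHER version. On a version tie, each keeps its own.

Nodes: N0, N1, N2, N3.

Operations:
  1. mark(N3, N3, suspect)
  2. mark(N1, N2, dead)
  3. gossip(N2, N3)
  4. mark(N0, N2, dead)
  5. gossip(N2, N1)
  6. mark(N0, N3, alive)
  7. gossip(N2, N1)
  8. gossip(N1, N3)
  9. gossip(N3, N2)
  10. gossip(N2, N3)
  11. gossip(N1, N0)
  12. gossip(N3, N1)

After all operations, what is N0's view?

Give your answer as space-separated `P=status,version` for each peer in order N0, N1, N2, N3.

Op 1: N3 marks N3=suspect -> (suspect,v1)
Op 2: N1 marks N2=dead -> (dead,v1)
Op 3: gossip N2<->N3 -> N2.N0=(alive,v0) N2.N1=(alive,v0) N2.N2=(alive,v0) N2.N3=(suspect,v1) | N3.N0=(alive,v0) N3.N1=(alive,v0) N3.N2=(alive,v0) N3.N3=(suspect,v1)
Op 4: N0 marks N2=dead -> (dead,v1)
Op 5: gossip N2<->N1 -> N2.N0=(alive,v0) N2.N1=(alive,v0) N2.N2=(dead,v1) N2.N3=(suspect,v1) | N1.N0=(alive,v0) N1.N1=(alive,v0) N1.N2=(dead,v1) N1.N3=(suspect,v1)
Op 6: N0 marks N3=alive -> (alive,v1)
Op 7: gossip N2<->N1 -> N2.N0=(alive,v0) N2.N1=(alive,v0) N2.N2=(dead,v1) N2.N3=(suspect,v1) | N1.N0=(alive,v0) N1.N1=(alive,v0) N1.N2=(dead,v1) N1.N3=(suspect,v1)
Op 8: gossip N1<->N3 -> N1.N0=(alive,v0) N1.N1=(alive,v0) N1.N2=(dead,v1) N1.N3=(suspect,v1) | N3.N0=(alive,v0) N3.N1=(alive,v0) N3.N2=(dead,v1) N3.N3=(suspect,v1)
Op 9: gossip N3<->N2 -> N3.N0=(alive,v0) N3.N1=(alive,v0) N3.N2=(dead,v1) N3.N3=(suspect,v1) | N2.N0=(alive,v0) N2.N1=(alive,v0) N2.N2=(dead,v1) N2.N3=(suspect,v1)
Op 10: gossip N2<->N3 -> N2.N0=(alive,v0) N2.N1=(alive,v0) N2.N2=(dead,v1) N2.N3=(suspect,v1) | N3.N0=(alive,v0) N3.N1=(alive,v0) N3.N2=(dead,v1) N3.N3=(suspect,v1)
Op 11: gossip N1<->N0 -> N1.N0=(alive,v0) N1.N1=(alive,v0) N1.N2=(dead,v1) N1.N3=(suspect,v1) | N0.N0=(alive,v0) N0.N1=(alive,v0) N0.N2=(dead,v1) N0.N3=(alive,v1)
Op 12: gossip N3<->N1 -> N3.N0=(alive,v0) N3.N1=(alive,v0) N3.N2=(dead,v1) N3.N3=(suspect,v1) | N1.N0=(alive,v0) N1.N1=(alive,v0) N1.N2=(dead,v1) N1.N3=(suspect,v1)

Answer: N0=alive,0 N1=alive,0 N2=dead,1 N3=alive,1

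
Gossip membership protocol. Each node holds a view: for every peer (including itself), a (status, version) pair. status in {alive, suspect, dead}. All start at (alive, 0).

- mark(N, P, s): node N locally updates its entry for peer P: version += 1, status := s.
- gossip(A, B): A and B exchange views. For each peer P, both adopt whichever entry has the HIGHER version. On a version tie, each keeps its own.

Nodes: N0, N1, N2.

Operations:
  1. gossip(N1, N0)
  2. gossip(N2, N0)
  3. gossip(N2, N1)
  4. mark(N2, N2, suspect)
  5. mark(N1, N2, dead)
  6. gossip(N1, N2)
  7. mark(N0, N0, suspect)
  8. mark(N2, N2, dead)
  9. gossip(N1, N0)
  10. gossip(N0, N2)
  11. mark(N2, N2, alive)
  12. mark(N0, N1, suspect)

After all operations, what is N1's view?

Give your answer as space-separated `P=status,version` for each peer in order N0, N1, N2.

Op 1: gossip N1<->N0 -> N1.N0=(alive,v0) N1.N1=(alive,v0) N1.N2=(alive,v0) | N0.N0=(alive,v0) N0.N1=(alive,v0) N0.N2=(alive,v0)
Op 2: gossip N2<->N0 -> N2.N0=(alive,v0) N2.N1=(alive,v0) N2.N2=(alive,v0) | N0.N0=(alive,v0) N0.N1=(alive,v0) N0.N2=(alive,v0)
Op 3: gossip N2<->N1 -> N2.N0=(alive,v0) N2.N1=(alive,v0) N2.N2=(alive,v0) | N1.N0=(alive,v0) N1.N1=(alive,v0) N1.N2=(alive,v0)
Op 4: N2 marks N2=suspect -> (suspect,v1)
Op 5: N1 marks N2=dead -> (dead,v1)
Op 6: gossip N1<->N2 -> N1.N0=(alive,v0) N1.N1=(alive,v0) N1.N2=(dead,v1) | N2.N0=(alive,v0) N2.N1=(alive,v0) N2.N2=(suspect,v1)
Op 7: N0 marks N0=suspect -> (suspect,v1)
Op 8: N2 marks N2=dead -> (dead,v2)
Op 9: gossip N1<->N0 -> N1.N0=(suspect,v1) N1.N1=(alive,v0) N1.N2=(dead,v1) | N0.N0=(suspect,v1) N0.N1=(alive,v0) N0.N2=(dead,v1)
Op 10: gossip N0<->N2 -> N0.N0=(suspect,v1) N0.N1=(alive,v0) N0.N2=(dead,v2) | N2.N0=(suspect,v1) N2.N1=(alive,v0) N2.N2=(dead,v2)
Op 11: N2 marks N2=alive -> (alive,v3)
Op 12: N0 marks N1=suspect -> (suspect,v1)

Answer: N0=suspect,1 N1=alive,0 N2=dead,1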